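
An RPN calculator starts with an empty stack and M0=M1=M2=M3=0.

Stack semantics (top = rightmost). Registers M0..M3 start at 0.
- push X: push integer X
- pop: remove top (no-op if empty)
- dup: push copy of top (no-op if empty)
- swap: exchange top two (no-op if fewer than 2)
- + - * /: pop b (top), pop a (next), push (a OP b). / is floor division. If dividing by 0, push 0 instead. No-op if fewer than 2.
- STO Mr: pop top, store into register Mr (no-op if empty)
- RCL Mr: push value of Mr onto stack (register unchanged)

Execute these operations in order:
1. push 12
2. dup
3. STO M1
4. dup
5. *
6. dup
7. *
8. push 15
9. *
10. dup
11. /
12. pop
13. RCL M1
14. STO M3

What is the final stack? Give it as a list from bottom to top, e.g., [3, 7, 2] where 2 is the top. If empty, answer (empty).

Answer: (empty)

Derivation:
After op 1 (push 12): stack=[12] mem=[0,0,0,0]
After op 2 (dup): stack=[12,12] mem=[0,0,0,0]
After op 3 (STO M1): stack=[12] mem=[0,12,0,0]
After op 4 (dup): stack=[12,12] mem=[0,12,0,0]
After op 5 (*): stack=[144] mem=[0,12,0,0]
After op 6 (dup): stack=[144,144] mem=[0,12,0,0]
After op 7 (*): stack=[20736] mem=[0,12,0,0]
After op 8 (push 15): stack=[20736,15] mem=[0,12,0,0]
After op 9 (*): stack=[311040] mem=[0,12,0,0]
After op 10 (dup): stack=[311040,311040] mem=[0,12,0,0]
After op 11 (/): stack=[1] mem=[0,12,0,0]
After op 12 (pop): stack=[empty] mem=[0,12,0,0]
After op 13 (RCL M1): stack=[12] mem=[0,12,0,0]
After op 14 (STO M3): stack=[empty] mem=[0,12,0,12]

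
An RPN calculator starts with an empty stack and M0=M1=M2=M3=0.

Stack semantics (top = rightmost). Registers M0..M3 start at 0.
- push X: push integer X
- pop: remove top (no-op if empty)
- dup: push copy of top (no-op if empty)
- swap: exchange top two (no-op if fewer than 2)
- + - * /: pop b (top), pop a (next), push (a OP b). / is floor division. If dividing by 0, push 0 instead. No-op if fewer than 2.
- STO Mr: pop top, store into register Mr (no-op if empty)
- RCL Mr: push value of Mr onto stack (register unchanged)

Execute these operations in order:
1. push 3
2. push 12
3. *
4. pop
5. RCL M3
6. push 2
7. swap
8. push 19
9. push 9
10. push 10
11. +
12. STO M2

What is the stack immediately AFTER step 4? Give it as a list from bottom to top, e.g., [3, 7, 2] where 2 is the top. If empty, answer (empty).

After op 1 (push 3): stack=[3] mem=[0,0,0,0]
After op 2 (push 12): stack=[3,12] mem=[0,0,0,0]
After op 3 (*): stack=[36] mem=[0,0,0,0]
After op 4 (pop): stack=[empty] mem=[0,0,0,0]

(empty)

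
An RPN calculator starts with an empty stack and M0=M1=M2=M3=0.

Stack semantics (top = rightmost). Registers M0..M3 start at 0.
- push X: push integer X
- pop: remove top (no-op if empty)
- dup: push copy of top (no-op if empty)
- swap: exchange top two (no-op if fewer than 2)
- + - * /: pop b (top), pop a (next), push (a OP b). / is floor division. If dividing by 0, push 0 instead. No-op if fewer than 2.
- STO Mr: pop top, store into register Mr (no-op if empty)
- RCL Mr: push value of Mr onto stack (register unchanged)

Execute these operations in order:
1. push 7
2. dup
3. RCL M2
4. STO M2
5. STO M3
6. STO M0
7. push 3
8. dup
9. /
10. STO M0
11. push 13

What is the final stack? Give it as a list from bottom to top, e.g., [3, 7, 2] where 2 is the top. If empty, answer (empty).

After op 1 (push 7): stack=[7] mem=[0,0,0,0]
After op 2 (dup): stack=[7,7] mem=[0,0,0,0]
After op 3 (RCL M2): stack=[7,7,0] mem=[0,0,0,0]
After op 4 (STO M2): stack=[7,7] mem=[0,0,0,0]
After op 5 (STO M3): stack=[7] mem=[0,0,0,7]
After op 6 (STO M0): stack=[empty] mem=[7,0,0,7]
After op 7 (push 3): stack=[3] mem=[7,0,0,7]
After op 8 (dup): stack=[3,3] mem=[7,0,0,7]
After op 9 (/): stack=[1] mem=[7,0,0,7]
After op 10 (STO M0): stack=[empty] mem=[1,0,0,7]
After op 11 (push 13): stack=[13] mem=[1,0,0,7]

Answer: [13]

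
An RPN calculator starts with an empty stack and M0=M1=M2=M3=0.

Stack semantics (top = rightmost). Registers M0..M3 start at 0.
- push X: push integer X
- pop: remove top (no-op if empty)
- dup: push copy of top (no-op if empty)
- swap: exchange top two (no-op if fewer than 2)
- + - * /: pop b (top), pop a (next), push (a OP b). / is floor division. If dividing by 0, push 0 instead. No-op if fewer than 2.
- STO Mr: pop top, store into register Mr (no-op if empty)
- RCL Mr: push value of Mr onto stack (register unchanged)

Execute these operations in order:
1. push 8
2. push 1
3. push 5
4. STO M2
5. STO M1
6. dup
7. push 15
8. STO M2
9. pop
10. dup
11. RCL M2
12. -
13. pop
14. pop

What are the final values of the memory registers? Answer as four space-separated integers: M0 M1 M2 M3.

After op 1 (push 8): stack=[8] mem=[0,0,0,0]
After op 2 (push 1): stack=[8,1] mem=[0,0,0,0]
After op 3 (push 5): stack=[8,1,5] mem=[0,0,0,0]
After op 4 (STO M2): stack=[8,1] mem=[0,0,5,0]
After op 5 (STO M1): stack=[8] mem=[0,1,5,0]
After op 6 (dup): stack=[8,8] mem=[0,1,5,0]
After op 7 (push 15): stack=[8,8,15] mem=[0,1,5,0]
After op 8 (STO M2): stack=[8,8] mem=[0,1,15,0]
After op 9 (pop): stack=[8] mem=[0,1,15,0]
After op 10 (dup): stack=[8,8] mem=[0,1,15,0]
After op 11 (RCL M2): stack=[8,8,15] mem=[0,1,15,0]
After op 12 (-): stack=[8,-7] mem=[0,1,15,0]
After op 13 (pop): stack=[8] mem=[0,1,15,0]
After op 14 (pop): stack=[empty] mem=[0,1,15,0]

Answer: 0 1 15 0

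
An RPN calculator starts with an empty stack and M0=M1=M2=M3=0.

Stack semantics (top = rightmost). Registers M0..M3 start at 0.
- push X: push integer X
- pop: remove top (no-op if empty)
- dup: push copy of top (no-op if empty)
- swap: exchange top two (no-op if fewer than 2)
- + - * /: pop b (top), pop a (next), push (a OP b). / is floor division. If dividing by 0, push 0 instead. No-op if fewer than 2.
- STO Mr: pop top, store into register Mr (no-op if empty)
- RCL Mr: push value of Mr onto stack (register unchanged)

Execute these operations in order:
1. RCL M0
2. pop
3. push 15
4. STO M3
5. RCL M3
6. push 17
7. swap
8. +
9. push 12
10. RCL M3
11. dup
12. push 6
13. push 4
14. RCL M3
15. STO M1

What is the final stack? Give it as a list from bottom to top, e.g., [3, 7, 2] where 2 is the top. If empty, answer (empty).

After op 1 (RCL M0): stack=[0] mem=[0,0,0,0]
After op 2 (pop): stack=[empty] mem=[0,0,0,0]
After op 3 (push 15): stack=[15] mem=[0,0,0,0]
After op 4 (STO M3): stack=[empty] mem=[0,0,0,15]
After op 5 (RCL M3): stack=[15] mem=[0,0,0,15]
After op 6 (push 17): stack=[15,17] mem=[0,0,0,15]
After op 7 (swap): stack=[17,15] mem=[0,0,0,15]
After op 8 (+): stack=[32] mem=[0,0,0,15]
After op 9 (push 12): stack=[32,12] mem=[0,0,0,15]
After op 10 (RCL M3): stack=[32,12,15] mem=[0,0,0,15]
After op 11 (dup): stack=[32,12,15,15] mem=[0,0,0,15]
After op 12 (push 6): stack=[32,12,15,15,6] mem=[0,0,0,15]
After op 13 (push 4): stack=[32,12,15,15,6,4] mem=[0,0,0,15]
After op 14 (RCL M3): stack=[32,12,15,15,6,4,15] mem=[0,0,0,15]
After op 15 (STO M1): stack=[32,12,15,15,6,4] mem=[0,15,0,15]

Answer: [32, 12, 15, 15, 6, 4]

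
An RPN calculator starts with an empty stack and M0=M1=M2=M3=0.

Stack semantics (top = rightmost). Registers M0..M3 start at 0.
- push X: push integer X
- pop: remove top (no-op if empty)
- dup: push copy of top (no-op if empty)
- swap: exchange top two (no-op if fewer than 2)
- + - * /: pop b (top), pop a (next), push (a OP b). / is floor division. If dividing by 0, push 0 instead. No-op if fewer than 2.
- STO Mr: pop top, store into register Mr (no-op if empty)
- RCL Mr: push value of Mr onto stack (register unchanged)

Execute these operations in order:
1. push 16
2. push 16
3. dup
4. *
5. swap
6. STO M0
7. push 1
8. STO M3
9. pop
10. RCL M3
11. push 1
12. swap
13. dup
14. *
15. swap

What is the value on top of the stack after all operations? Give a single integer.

After op 1 (push 16): stack=[16] mem=[0,0,0,0]
After op 2 (push 16): stack=[16,16] mem=[0,0,0,0]
After op 3 (dup): stack=[16,16,16] mem=[0,0,0,0]
After op 4 (*): stack=[16,256] mem=[0,0,0,0]
After op 5 (swap): stack=[256,16] mem=[0,0,0,0]
After op 6 (STO M0): stack=[256] mem=[16,0,0,0]
After op 7 (push 1): stack=[256,1] mem=[16,0,0,0]
After op 8 (STO M3): stack=[256] mem=[16,0,0,1]
After op 9 (pop): stack=[empty] mem=[16,0,0,1]
After op 10 (RCL M3): stack=[1] mem=[16,0,0,1]
After op 11 (push 1): stack=[1,1] mem=[16,0,0,1]
After op 12 (swap): stack=[1,1] mem=[16,0,0,1]
After op 13 (dup): stack=[1,1,1] mem=[16,0,0,1]
After op 14 (*): stack=[1,1] mem=[16,0,0,1]
After op 15 (swap): stack=[1,1] mem=[16,0,0,1]

Answer: 1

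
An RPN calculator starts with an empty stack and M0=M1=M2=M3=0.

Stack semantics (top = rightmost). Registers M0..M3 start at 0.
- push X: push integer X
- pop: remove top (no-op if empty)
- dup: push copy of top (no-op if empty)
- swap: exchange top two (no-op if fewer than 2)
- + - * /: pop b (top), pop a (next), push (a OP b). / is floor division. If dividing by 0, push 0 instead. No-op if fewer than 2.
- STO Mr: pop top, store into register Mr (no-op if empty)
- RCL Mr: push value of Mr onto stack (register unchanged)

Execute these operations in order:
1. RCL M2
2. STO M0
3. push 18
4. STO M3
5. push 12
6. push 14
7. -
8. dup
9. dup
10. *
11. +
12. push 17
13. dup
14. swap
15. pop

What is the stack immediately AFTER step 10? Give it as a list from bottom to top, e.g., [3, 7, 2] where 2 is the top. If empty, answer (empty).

After op 1 (RCL M2): stack=[0] mem=[0,0,0,0]
After op 2 (STO M0): stack=[empty] mem=[0,0,0,0]
After op 3 (push 18): stack=[18] mem=[0,0,0,0]
After op 4 (STO M3): stack=[empty] mem=[0,0,0,18]
After op 5 (push 12): stack=[12] mem=[0,0,0,18]
After op 6 (push 14): stack=[12,14] mem=[0,0,0,18]
After op 7 (-): stack=[-2] mem=[0,0,0,18]
After op 8 (dup): stack=[-2,-2] mem=[0,0,0,18]
After op 9 (dup): stack=[-2,-2,-2] mem=[0,0,0,18]
After op 10 (*): stack=[-2,4] mem=[0,0,0,18]

[-2, 4]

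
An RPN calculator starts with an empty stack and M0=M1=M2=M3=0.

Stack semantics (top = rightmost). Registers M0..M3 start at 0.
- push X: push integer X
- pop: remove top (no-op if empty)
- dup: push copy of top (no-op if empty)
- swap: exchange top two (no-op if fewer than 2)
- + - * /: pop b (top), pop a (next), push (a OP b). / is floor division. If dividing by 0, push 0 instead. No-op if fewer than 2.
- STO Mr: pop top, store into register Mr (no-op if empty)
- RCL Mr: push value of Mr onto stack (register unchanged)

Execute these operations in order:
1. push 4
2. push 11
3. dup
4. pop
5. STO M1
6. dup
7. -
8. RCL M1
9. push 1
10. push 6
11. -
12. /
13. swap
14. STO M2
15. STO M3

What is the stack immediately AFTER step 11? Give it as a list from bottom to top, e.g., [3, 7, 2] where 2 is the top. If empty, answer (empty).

After op 1 (push 4): stack=[4] mem=[0,0,0,0]
After op 2 (push 11): stack=[4,11] mem=[0,0,0,0]
After op 3 (dup): stack=[4,11,11] mem=[0,0,0,0]
After op 4 (pop): stack=[4,11] mem=[0,0,0,0]
After op 5 (STO M1): stack=[4] mem=[0,11,0,0]
After op 6 (dup): stack=[4,4] mem=[0,11,0,0]
After op 7 (-): stack=[0] mem=[0,11,0,0]
After op 8 (RCL M1): stack=[0,11] mem=[0,11,0,0]
After op 9 (push 1): stack=[0,11,1] mem=[0,11,0,0]
After op 10 (push 6): stack=[0,11,1,6] mem=[0,11,0,0]
After op 11 (-): stack=[0,11,-5] mem=[0,11,0,0]

[0, 11, -5]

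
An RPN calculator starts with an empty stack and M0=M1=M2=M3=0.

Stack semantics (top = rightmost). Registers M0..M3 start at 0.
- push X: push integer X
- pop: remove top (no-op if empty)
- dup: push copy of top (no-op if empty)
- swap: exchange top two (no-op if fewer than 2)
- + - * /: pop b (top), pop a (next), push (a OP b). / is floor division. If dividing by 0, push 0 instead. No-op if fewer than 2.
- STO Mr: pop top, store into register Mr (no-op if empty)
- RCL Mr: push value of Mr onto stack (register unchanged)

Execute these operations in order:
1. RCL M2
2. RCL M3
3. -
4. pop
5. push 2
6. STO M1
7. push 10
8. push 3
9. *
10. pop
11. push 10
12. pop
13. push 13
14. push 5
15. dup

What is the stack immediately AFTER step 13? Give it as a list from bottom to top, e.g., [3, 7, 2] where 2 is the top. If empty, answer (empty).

After op 1 (RCL M2): stack=[0] mem=[0,0,0,0]
After op 2 (RCL M3): stack=[0,0] mem=[0,0,0,0]
After op 3 (-): stack=[0] mem=[0,0,0,0]
After op 4 (pop): stack=[empty] mem=[0,0,0,0]
After op 5 (push 2): stack=[2] mem=[0,0,0,0]
After op 6 (STO M1): stack=[empty] mem=[0,2,0,0]
After op 7 (push 10): stack=[10] mem=[0,2,0,0]
After op 8 (push 3): stack=[10,3] mem=[0,2,0,0]
After op 9 (*): stack=[30] mem=[0,2,0,0]
After op 10 (pop): stack=[empty] mem=[0,2,0,0]
After op 11 (push 10): stack=[10] mem=[0,2,0,0]
After op 12 (pop): stack=[empty] mem=[0,2,0,0]
After op 13 (push 13): stack=[13] mem=[0,2,0,0]

[13]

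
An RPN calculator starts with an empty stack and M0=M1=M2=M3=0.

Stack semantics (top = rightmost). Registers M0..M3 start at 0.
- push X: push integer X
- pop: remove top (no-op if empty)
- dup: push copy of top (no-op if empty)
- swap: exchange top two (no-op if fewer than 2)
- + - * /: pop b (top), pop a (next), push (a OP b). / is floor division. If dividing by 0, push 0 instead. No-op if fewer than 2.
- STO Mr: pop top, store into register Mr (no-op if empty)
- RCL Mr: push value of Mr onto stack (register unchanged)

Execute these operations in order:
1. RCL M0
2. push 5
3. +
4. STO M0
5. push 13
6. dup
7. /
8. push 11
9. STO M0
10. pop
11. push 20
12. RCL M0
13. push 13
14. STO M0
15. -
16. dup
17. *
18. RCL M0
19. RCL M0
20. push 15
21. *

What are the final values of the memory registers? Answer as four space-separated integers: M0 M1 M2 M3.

Answer: 13 0 0 0

Derivation:
After op 1 (RCL M0): stack=[0] mem=[0,0,0,0]
After op 2 (push 5): stack=[0,5] mem=[0,0,0,0]
After op 3 (+): stack=[5] mem=[0,0,0,0]
After op 4 (STO M0): stack=[empty] mem=[5,0,0,0]
After op 5 (push 13): stack=[13] mem=[5,0,0,0]
After op 6 (dup): stack=[13,13] mem=[5,0,0,0]
After op 7 (/): stack=[1] mem=[5,0,0,0]
After op 8 (push 11): stack=[1,11] mem=[5,0,0,0]
After op 9 (STO M0): stack=[1] mem=[11,0,0,0]
After op 10 (pop): stack=[empty] mem=[11,0,0,0]
After op 11 (push 20): stack=[20] mem=[11,0,0,0]
After op 12 (RCL M0): stack=[20,11] mem=[11,0,0,0]
After op 13 (push 13): stack=[20,11,13] mem=[11,0,0,0]
After op 14 (STO M0): stack=[20,11] mem=[13,0,0,0]
After op 15 (-): stack=[9] mem=[13,0,0,0]
After op 16 (dup): stack=[9,9] mem=[13,0,0,0]
After op 17 (*): stack=[81] mem=[13,0,0,0]
After op 18 (RCL M0): stack=[81,13] mem=[13,0,0,0]
After op 19 (RCL M0): stack=[81,13,13] mem=[13,0,0,0]
After op 20 (push 15): stack=[81,13,13,15] mem=[13,0,0,0]
After op 21 (*): stack=[81,13,195] mem=[13,0,0,0]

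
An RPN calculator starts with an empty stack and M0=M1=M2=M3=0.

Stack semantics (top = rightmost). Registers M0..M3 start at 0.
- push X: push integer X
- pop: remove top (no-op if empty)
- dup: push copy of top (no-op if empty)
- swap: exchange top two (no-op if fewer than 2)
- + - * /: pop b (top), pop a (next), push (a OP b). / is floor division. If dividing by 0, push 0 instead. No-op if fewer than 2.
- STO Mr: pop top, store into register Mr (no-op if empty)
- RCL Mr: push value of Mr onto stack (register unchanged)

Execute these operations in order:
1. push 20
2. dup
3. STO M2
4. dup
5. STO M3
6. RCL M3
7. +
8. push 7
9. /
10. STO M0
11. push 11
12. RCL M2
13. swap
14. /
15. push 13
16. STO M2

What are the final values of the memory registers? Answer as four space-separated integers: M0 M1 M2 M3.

Answer: 5 0 13 20

Derivation:
After op 1 (push 20): stack=[20] mem=[0,0,0,0]
After op 2 (dup): stack=[20,20] mem=[0,0,0,0]
After op 3 (STO M2): stack=[20] mem=[0,0,20,0]
After op 4 (dup): stack=[20,20] mem=[0,0,20,0]
After op 5 (STO M3): stack=[20] mem=[0,0,20,20]
After op 6 (RCL M3): stack=[20,20] mem=[0,0,20,20]
After op 7 (+): stack=[40] mem=[0,0,20,20]
After op 8 (push 7): stack=[40,7] mem=[0,0,20,20]
After op 9 (/): stack=[5] mem=[0,0,20,20]
After op 10 (STO M0): stack=[empty] mem=[5,0,20,20]
After op 11 (push 11): stack=[11] mem=[5,0,20,20]
After op 12 (RCL M2): stack=[11,20] mem=[5,0,20,20]
After op 13 (swap): stack=[20,11] mem=[5,0,20,20]
After op 14 (/): stack=[1] mem=[5,0,20,20]
After op 15 (push 13): stack=[1,13] mem=[5,0,20,20]
After op 16 (STO M2): stack=[1] mem=[5,0,13,20]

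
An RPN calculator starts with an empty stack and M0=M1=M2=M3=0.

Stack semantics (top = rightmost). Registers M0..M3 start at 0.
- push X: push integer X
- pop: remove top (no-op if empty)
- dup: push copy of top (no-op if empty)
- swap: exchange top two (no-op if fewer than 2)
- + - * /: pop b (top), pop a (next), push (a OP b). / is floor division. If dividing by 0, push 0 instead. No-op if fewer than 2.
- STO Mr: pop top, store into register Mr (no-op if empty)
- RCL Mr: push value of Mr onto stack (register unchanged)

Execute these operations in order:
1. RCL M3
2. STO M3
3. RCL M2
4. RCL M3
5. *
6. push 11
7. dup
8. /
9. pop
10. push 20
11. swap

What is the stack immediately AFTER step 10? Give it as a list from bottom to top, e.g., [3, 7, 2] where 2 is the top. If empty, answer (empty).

After op 1 (RCL M3): stack=[0] mem=[0,0,0,0]
After op 2 (STO M3): stack=[empty] mem=[0,0,0,0]
After op 3 (RCL M2): stack=[0] mem=[0,0,0,0]
After op 4 (RCL M3): stack=[0,0] mem=[0,0,0,0]
After op 5 (*): stack=[0] mem=[0,0,0,0]
After op 6 (push 11): stack=[0,11] mem=[0,0,0,0]
After op 7 (dup): stack=[0,11,11] mem=[0,0,0,0]
After op 8 (/): stack=[0,1] mem=[0,0,0,0]
After op 9 (pop): stack=[0] mem=[0,0,0,0]
After op 10 (push 20): stack=[0,20] mem=[0,0,0,0]

[0, 20]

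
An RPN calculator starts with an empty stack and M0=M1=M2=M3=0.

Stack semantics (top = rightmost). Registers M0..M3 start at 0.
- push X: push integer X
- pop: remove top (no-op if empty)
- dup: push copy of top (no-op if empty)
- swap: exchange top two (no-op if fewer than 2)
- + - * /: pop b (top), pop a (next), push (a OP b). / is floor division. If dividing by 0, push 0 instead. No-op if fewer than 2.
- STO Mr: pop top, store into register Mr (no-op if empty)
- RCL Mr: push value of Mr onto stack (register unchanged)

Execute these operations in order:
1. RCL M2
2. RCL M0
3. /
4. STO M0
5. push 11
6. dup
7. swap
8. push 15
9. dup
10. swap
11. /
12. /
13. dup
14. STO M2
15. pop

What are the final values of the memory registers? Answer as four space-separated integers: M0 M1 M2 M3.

After op 1 (RCL M2): stack=[0] mem=[0,0,0,0]
After op 2 (RCL M0): stack=[0,0] mem=[0,0,0,0]
After op 3 (/): stack=[0] mem=[0,0,0,0]
After op 4 (STO M0): stack=[empty] mem=[0,0,0,0]
After op 5 (push 11): stack=[11] mem=[0,0,0,0]
After op 6 (dup): stack=[11,11] mem=[0,0,0,0]
After op 7 (swap): stack=[11,11] mem=[0,0,0,0]
After op 8 (push 15): stack=[11,11,15] mem=[0,0,0,0]
After op 9 (dup): stack=[11,11,15,15] mem=[0,0,0,0]
After op 10 (swap): stack=[11,11,15,15] mem=[0,0,0,0]
After op 11 (/): stack=[11,11,1] mem=[0,0,0,0]
After op 12 (/): stack=[11,11] mem=[0,0,0,0]
After op 13 (dup): stack=[11,11,11] mem=[0,0,0,0]
After op 14 (STO M2): stack=[11,11] mem=[0,0,11,0]
After op 15 (pop): stack=[11] mem=[0,0,11,0]

Answer: 0 0 11 0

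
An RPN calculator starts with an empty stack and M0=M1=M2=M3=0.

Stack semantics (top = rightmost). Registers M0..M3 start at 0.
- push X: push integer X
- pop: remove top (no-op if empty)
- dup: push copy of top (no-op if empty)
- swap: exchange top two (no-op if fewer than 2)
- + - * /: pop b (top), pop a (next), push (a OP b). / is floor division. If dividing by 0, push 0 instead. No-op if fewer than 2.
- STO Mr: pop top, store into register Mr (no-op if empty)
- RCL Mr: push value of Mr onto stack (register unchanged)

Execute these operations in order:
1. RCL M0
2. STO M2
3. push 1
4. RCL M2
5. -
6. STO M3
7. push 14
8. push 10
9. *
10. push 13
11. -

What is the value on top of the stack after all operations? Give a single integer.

Answer: 127

Derivation:
After op 1 (RCL M0): stack=[0] mem=[0,0,0,0]
After op 2 (STO M2): stack=[empty] mem=[0,0,0,0]
After op 3 (push 1): stack=[1] mem=[0,0,0,0]
After op 4 (RCL M2): stack=[1,0] mem=[0,0,0,0]
After op 5 (-): stack=[1] mem=[0,0,0,0]
After op 6 (STO M3): stack=[empty] mem=[0,0,0,1]
After op 7 (push 14): stack=[14] mem=[0,0,0,1]
After op 8 (push 10): stack=[14,10] mem=[0,0,0,1]
After op 9 (*): stack=[140] mem=[0,0,0,1]
After op 10 (push 13): stack=[140,13] mem=[0,0,0,1]
After op 11 (-): stack=[127] mem=[0,0,0,1]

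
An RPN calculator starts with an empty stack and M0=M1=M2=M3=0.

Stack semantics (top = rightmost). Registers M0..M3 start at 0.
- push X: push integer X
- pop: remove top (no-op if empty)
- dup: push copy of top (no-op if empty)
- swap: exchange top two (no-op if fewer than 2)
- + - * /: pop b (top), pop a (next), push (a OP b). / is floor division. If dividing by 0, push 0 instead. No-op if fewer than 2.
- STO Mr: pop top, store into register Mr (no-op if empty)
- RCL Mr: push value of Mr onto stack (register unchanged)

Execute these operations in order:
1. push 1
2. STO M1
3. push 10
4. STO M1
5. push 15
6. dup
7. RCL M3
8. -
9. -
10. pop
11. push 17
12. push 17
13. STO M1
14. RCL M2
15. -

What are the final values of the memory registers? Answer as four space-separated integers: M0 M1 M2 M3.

Answer: 0 17 0 0

Derivation:
After op 1 (push 1): stack=[1] mem=[0,0,0,0]
After op 2 (STO M1): stack=[empty] mem=[0,1,0,0]
After op 3 (push 10): stack=[10] mem=[0,1,0,0]
After op 4 (STO M1): stack=[empty] mem=[0,10,0,0]
After op 5 (push 15): stack=[15] mem=[0,10,0,0]
After op 6 (dup): stack=[15,15] mem=[0,10,0,0]
After op 7 (RCL M3): stack=[15,15,0] mem=[0,10,0,0]
After op 8 (-): stack=[15,15] mem=[0,10,0,0]
After op 9 (-): stack=[0] mem=[0,10,0,0]
After op 10 (pop): stack=[empty] mem=[0,10,0,0]
After op 11 (push 17): stack=[17] mem=[0,10,0,0]
After op 12 (push 17): stack=[17,17] mem=[0,10,0,0]
After op 13 (STO M1): stack=[17] mem=[0,17,0,0]
After op 14 (RCL M2): stack=[17,0] mem=[0,17,0,0]
After op 15 (-): stack=[17] mem=[0,17,0,0]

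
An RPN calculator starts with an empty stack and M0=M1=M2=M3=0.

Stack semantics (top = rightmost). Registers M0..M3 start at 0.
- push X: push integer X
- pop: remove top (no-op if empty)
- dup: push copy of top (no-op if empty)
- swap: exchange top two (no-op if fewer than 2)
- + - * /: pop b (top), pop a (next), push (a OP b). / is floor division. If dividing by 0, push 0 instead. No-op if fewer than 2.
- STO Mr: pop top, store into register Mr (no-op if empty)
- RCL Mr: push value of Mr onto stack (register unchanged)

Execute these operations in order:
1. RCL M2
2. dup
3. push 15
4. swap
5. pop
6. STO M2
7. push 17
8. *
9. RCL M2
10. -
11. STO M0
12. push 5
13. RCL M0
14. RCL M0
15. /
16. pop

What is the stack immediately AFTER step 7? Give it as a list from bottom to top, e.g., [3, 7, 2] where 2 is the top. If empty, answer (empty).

After op 1 (RCL M2): stack=[0] mem=[0,0,0,0]
After op 2 (dup): stack=[0,0] mem=[0,0,0,0]
After op 3 (push 15): stack=[0,0,15] mem=[0,0,0,0]
After op 4 (swap): stack=[0,15,0] mem=[0,0,0,0]
After op 5 (pop): stack=[0,15] mem=[0,0,0,0]
After op 6 (STO M2): stack=[0] mem=[0,0,15,0]
After op 7 (push 17): stack=[0,17] mem=[0,0,15,0]

[0, 17]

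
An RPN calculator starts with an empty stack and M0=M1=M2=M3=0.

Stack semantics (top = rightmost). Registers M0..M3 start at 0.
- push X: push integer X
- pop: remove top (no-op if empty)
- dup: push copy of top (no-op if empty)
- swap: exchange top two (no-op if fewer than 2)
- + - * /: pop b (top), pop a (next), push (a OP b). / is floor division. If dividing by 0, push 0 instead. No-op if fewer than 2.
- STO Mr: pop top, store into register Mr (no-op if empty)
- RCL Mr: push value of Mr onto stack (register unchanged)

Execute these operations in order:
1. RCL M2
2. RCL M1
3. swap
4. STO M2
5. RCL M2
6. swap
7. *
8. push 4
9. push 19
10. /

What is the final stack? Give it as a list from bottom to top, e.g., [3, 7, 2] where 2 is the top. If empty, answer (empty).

Answer: [0, 0]

Derivation:
After op 1 (RCL M2): stack=[0] mem=[0,0,0,0]
After op 2 (RCL M1): stack=[0,0] mem=[0,0,0,0]
After op 3 (swap): stack=[0,0] mem=[0,0,0,0]
After op 4 (STO M2): stack=[0] mem=[0,0,0,0]
After op 5 (RCL M2): stack=[0,0] mem=[0,0,0,0]
After op 6 (swap): stack=[0,0] mem=[0,0,0,0]
After op 7 (*): stack=[0] mem=[0,0,0,0]
After op 8 (push 4): stack=[0,4] mem=[0,0,0,0]
After op 9 (push 19): stack=[0,4,19] mem=[0,0,0,0]
After op 10 (/): stack=[0,0] mem=[0,0,0,0]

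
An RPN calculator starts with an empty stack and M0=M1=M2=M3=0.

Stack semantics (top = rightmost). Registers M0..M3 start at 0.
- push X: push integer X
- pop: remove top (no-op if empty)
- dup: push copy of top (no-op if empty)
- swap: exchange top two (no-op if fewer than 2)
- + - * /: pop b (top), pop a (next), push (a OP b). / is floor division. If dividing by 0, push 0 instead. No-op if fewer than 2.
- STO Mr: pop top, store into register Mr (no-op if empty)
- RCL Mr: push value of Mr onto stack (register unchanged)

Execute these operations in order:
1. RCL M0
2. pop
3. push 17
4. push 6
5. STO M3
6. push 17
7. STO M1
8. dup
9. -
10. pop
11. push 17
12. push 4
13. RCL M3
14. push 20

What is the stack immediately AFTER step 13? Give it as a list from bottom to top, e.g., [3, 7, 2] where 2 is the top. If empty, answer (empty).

After op 1 (RCL M0): stack=[0] mem=[0,0,0,0]
After op 2 (pop): stack=[empty] mem=[0,0,0,0]
After op 3 (push 17): stack=[17] mem=[0,0,0,0]
After op 4 (push 6): stack=[17,6] mem=[0,0,0,0]
After op 5 (STO M3): stack=[17] mem=[0,0,0,6]
After op 6 (push 17): stack=[17,17] mem=[0,0,0,6]
After op 7 (STO M1): stack=[17] mem=[0,17,0,6]
After op 8 (dup): stack=[17,17] mem=[0,17,0,6]
After op 9 (-): stack=[0] mem=[0,17,0,6]
After op 10 (pop): stack=[empty] mem=[0,17,0,6]
After op 11 (push 17): stack=[17] mem=[0,17,0,6]
After op 12 (push 4): stack=[17,4] mem=[0,17,0,6]
After op 13 (RCL M3): stack=[17,4,6] mem=[0,17,0,6]

[17, 4, 6]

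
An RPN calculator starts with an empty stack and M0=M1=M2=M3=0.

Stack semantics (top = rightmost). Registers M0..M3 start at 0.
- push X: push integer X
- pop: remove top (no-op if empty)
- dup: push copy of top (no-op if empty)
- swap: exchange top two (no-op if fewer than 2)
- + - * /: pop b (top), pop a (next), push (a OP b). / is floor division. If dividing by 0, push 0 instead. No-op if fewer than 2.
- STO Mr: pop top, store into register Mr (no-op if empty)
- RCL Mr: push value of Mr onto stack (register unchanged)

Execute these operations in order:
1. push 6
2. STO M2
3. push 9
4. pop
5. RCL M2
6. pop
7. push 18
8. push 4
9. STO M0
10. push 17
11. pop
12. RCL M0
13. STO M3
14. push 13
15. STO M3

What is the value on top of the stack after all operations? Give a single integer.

Answer: 18

Derivation:
After op 1 (push 6): stack=[6] mem=[0,0,0,0]
After op 2 (STO M2): stack=[empty] mem=[0,0,6,0]
After op 3 (push 9): stack=[9] mem=[0,0,6,0]
After op 4 (pop): stack=[empty] mem=[0,0,6,0]
After op 5 (RCL M2): stack=[6] mem=[0,0,6,0]
After op 6 (pop): stack=[empty] mem=[0,0,6,0]
After op 7 (push 18): stack=[18] mem=[0,0,6,0]
After op 8 (push 4): stack=[18,4] mem=[0,0,6,0]
After op 9 (STO M0): stack=[18] mem=[4,0,6,0]
After op 10 (push 17): stack=[18,17] mem=[4,0,6,0]
After op 11 (pop): stack=[18] mem=[4,0,6,0]
After op 12 (RCL M0): stack=[18,4] mem=[4,0,6,0]
After op 13 (STO M3): stack=[18] mem=[4,0,6,4]
After op 14 (push 13): stack=[18,13] mem=[4,0,6,4]
After op 15 (STO M3): stack=[18] mem=[4,0,6,13]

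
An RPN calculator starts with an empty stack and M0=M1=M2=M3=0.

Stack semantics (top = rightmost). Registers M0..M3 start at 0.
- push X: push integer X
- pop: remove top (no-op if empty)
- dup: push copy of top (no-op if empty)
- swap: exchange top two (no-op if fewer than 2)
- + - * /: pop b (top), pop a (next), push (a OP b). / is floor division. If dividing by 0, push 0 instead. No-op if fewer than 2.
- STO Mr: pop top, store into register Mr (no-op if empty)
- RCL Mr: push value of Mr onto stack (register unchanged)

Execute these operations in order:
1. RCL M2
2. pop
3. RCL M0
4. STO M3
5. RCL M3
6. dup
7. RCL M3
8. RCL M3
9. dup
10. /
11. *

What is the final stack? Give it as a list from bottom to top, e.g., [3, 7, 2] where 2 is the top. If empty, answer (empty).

Answer: [0, 0, 0]

Derivation:
After op 1 (RCL M2): stack=[0] mem=[0,0,0,0]
After op 2 (pop): stack=[empty] mem=[0,0,0,0]
After op 3 (RCL M0): stack=[0] mem=[0,0,0,0]
After op 4 (STO M3): stack=[empty] mem=[0,0,0,0]
After op 5 (RCL M3): stack=[0] mem=[0,0,0,0]
After op 6 (dup): stack=[0,0] mem=[0,0,0,0]
After op 7 (RCL M3): stack=[0,0,0] mem=[0,0,0,0]
After op 8 (RCL M3): stack=[0,0,0,0] mem=[0,0,0,0]
After op 9 (dup): stack=[0,0,0,0,0] mem=[0,0,0,0]
After op 10 (/): stack=[0,0,0,0] mem=[0,0,0,0]
After op 11 (*): stack=[0,0,0] mem=[0,0,0,0]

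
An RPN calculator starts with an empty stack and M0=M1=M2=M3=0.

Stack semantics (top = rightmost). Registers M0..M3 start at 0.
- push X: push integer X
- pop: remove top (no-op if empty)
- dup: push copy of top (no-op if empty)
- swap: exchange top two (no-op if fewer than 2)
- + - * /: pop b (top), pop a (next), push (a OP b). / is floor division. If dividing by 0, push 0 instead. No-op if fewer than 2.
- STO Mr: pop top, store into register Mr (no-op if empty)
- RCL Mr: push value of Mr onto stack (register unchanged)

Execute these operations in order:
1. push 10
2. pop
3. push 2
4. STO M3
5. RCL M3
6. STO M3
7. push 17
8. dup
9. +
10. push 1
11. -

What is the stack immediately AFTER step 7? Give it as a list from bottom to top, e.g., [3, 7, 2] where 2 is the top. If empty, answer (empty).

After op 1 (push 10): stack=[10] mem=[0,0,0,0]
After op 2 (pop): stack=[empty] mem=[0,0,0,0]
After op 3 (push 2): stack=[2] mem=[0,0,0,0]
After op 4 (STO M3): stack=[empty] mem=[0,0,0,2]
After op 5 (RCL M3): stack=[2] mem=[0,0,0,2]
After op 6 (STO M3): stack=[empty] mem=[0,0,0,2]
After op 7 (push 17): stack=[17] mem=[0,0,0,2]

[17]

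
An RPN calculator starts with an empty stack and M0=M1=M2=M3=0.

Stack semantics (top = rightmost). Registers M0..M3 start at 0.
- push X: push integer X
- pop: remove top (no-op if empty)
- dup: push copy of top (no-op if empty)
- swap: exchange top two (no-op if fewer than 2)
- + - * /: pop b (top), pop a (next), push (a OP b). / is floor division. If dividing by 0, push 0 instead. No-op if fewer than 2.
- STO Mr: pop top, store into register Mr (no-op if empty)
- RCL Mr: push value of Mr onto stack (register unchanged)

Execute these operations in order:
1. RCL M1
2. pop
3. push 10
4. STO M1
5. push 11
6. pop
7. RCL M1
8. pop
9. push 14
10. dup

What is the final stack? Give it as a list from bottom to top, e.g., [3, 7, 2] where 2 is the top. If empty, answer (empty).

After op 1 (RCL M1): stack=[0] mem=[0,0,0,0]
After op 2 (pop): stack=[empty] mem=[0,0,0,0]
After op 3 (push 10): stack=[10] mem=[0,0,0,0]
After op 4 (STO M1): stack=[empty] mem=[0,10,0,0]
After op 5 (push 11): stack=[11] mem=[0,10,0,0]
After op 6 (pop): stack=[empty] mem=[0,10,0,0]
After op 7 (RCL M1): stack=[10] mem=[0,10,0,0]
After op 8 (pop): stack=[empty] mem=[0,10,0,0]
After op 9 (push 14): stack=[14] mem=[0,10,0,0]
After op 10 (dup): stack=[14,14] mem=[0,10,0,0]

Answer: [14, 14]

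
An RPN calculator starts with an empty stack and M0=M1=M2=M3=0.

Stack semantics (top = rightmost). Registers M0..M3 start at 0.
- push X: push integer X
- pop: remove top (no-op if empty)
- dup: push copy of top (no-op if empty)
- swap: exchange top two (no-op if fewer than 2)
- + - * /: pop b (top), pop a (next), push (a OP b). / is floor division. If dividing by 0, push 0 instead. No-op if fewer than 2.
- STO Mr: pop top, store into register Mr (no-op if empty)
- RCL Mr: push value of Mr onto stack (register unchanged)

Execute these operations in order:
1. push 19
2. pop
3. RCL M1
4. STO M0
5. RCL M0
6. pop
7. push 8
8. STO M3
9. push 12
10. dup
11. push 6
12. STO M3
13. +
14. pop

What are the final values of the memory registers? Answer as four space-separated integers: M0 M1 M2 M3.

Answer: 0 0 0 6

Derivation:
After op 1 (push 19): stack=[19] mem=[0,0,0,0]
After op 2 (pop): stack=[empty] mem=[0,0,0,0]
After op 3 (RCL M1): stack=[0] mem=[0,0,0,0]
After op 4 (STO M0): stack=[empty] mem=[0,0,0,0]
After op 5 (RCL M0): stack=[0] mem=[0,0,0,0]
After op 6 (pop): stack=[empty] mem=[0,0,0,0]
After op 7 (push 8): stack=[8] mem=[0,0,0,0]
After op 8 (STO M3): stack=[empty] mem=[0,0,0,8]
After op 9 (push 12): stack=[12] mem=[0,0,0,8]
After op 10 (dup): stack=[12,12] mem=[0,0,0,8]
After op 11 (push 6): stack=[12,12,6] mem=[0,0,0,8]
After op 12 (STO M3): stack=[12,12] mem=[0,0,0,6]
After op 13 (+): stack=[24] mem=[0,0,0,6]
After op 14 (pop): stack=[empty] mem=[0,0,0,6]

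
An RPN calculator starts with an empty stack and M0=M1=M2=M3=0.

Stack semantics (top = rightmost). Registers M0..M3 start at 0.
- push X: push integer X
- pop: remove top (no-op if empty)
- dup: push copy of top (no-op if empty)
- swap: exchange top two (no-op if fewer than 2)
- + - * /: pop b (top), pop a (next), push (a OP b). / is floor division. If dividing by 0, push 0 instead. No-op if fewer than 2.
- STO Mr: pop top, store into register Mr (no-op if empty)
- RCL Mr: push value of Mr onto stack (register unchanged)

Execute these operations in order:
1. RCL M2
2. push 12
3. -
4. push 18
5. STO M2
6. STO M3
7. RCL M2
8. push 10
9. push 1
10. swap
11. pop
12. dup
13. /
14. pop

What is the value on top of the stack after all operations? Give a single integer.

Answer: 18

Derivation:
After op 1 (RCL M2): stack=[0] mem=[0,0,0,0]
After op 2 (push 12): stack=[0,12] mem=[0,0,0,0]
After op 3 (-): stack=[-12] mem=[0,0,0,0]
After op 4 (push 18): stack=[-12,18] mem=[0,0,0,0]
After op 5 (STO M2): stack=[-12] mem=[0,0,18,0]
After op 6 (STO M3): stack=[empty] mem=[0,0,18,-12]
After op 7 (RCL M2): stack=[18] mem=[0,0,18,-12]
After op 8 (push 10): stack=[18,10] mem=[0,0,18,-12]
After op 9 (push 1): stack=[18,10,1] mem=[0,0,18,-12]
After op 10 (swap): stack=[18,1,10] mem=[0,0,18,-12]
After op 11 (pop): stack=[18,1] mem=[0,0,18,-12]
After op 12 (dup): stack=[18,1,1] mem=[0,0,18,-12]
After op 13 (/): stack=[18,1] mem=[0,0,18,-12]
After op 14 (pop): stack=[18] mem=[0,0,18,-12]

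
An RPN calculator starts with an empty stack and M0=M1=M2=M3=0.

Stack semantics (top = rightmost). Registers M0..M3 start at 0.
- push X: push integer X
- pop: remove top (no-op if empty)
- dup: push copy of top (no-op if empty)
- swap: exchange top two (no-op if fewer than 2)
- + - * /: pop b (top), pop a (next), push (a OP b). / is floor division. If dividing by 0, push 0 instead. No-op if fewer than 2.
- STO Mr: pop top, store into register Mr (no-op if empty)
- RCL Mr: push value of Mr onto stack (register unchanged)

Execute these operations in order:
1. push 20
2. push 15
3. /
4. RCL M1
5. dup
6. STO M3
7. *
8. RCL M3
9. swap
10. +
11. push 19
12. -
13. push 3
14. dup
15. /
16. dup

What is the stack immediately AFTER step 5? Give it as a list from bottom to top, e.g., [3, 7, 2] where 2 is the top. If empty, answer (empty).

After op 1 (push 20): stack=[20] mem=[0,0,0,0]
After op 2 (push 15): stack=[20,15] mem=[0,0,0,0]
After op 3 (/): stack=[1] mem=[0,0,0,0]
After op 4 (RCL M1): stack=[1,0] mem=[0,0,0,0]
After op 5 (dup): stack=[1,0,0] mem=[0,0,0,0]

[1, 0, 0]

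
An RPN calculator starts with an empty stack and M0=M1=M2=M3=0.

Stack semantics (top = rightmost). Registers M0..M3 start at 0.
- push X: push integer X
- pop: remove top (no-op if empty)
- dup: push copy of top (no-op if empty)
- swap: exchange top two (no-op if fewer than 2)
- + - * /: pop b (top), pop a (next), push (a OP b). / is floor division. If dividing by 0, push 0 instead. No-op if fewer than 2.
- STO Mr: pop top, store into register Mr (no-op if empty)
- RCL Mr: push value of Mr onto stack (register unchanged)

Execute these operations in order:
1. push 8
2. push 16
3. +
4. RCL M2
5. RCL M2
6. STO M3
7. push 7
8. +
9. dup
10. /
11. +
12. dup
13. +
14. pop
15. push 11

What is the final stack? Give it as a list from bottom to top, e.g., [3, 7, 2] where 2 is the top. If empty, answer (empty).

Answer: [11]

Derivation:
After op 1 (push 8): stack=[8] mem=[0,0,0,0]
After op 2 (push 16): stack=[8,16] mem=[0,0,0,0]
After op 3 (+): stack=[24] mem=[0,0,0,0]
After op 4 (RCL M2): stack=[24,0] mem=[0,0,0,0]
After op 5 (RCL M2): stack=[24,0,0] mem=[0,0,0,0]
After op 6 (STO M3): stack=[24,0] mem=[0,0,0,0]
After op 7 (push 7): stack=[24,0,7] mem=[0,0,0,0]
After op 8 (+): stack=[24,7] mem=[0,0,0,0]
After op 9 (dup): stack=[24,7,7] mem=[0,0,0,0]
After op 10 (/): stack=[24,1] mem=[0,0,0,0]
After op 11 (+): stack=[25] mem=[0,0,0,0]
After op 12 (dup): stack=[25,25] mem=[0,0,0,0]
After op 13 (+): stack=[50] mem=[0,0,0,0]
After op 14 (pop): stack=[empty] mem=[0,0,0,0]
After op 15 (push 11): stack=[11] mem=[0,0,0,0]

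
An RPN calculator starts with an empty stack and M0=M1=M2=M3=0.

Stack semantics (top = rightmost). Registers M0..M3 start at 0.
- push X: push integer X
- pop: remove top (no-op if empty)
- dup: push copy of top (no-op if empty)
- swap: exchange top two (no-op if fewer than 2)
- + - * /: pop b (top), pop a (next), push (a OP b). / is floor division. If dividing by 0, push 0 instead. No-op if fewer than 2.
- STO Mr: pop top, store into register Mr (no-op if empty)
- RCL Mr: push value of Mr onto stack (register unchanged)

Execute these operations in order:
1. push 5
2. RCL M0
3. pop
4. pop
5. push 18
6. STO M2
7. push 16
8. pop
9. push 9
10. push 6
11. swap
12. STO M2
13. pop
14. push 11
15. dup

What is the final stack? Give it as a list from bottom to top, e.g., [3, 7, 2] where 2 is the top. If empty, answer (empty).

After op 1 (push 5): stack=[5] mem=[0,0,0,0]
After op 2 (RCL M0): stack=[5,0] mem=[0,0,0,0]
After op 3 (pop): stack=[5] mem=[0,0,0,0]
After op 4 (pop): stack=[empty] mem=[0,0,0,0]
After op 5 (push 18): stack=[18] mem=[0,0,0,0]
After op 6 (STO M2): stack=[empty] mem=[0,0,18,0]
After op 7 (push 16): stack=[16] mem=[0,0,18,0]
After op 8 (pop): stack=[empty] mem=[0,0,18,0]
After op 9 (push 9): stack=[9] mem=[0,0,18,0]
After op 10 (push 6): stack=[9,6] mem=[0,0,18,0]
After op 11 (swap): stack=[6,9] mem=[0,0,18,0]
After op 12 (STO M2): stack=[6] mem=[0,0,9,0]
After op 13 (pop): stack=[empty] mem=[0,0,9,0]
After op 14 (push 11): stack=[11] mem=[0,0,9,0]
After op 15 (dup): stack=[11,11] mem=[0,0,9,0]

Answer: [11, 11]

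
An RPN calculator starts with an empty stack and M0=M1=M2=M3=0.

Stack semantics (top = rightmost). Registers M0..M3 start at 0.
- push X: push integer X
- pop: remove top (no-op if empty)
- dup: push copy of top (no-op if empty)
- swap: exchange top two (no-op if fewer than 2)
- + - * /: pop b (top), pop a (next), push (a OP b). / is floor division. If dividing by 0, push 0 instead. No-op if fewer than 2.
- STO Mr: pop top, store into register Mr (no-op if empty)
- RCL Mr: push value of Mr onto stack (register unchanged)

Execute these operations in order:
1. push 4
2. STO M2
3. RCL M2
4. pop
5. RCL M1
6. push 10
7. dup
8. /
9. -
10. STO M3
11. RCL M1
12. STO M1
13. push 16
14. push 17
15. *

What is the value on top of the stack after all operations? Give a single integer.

After op 1 (push 4): stack=[4] mem=[0,0,0,0]
After op 2 (STO M2): stack=[empty] mem=[0,0,4,0]
After op 3 (RCL M2): stack=[4] mem=[0,0,4,0]
After op 4 (pop): stack=[empty] mem=[0,0,4,0]
After op 5 (RCL M1): stack=[0] mem=[0,0,4,0]
After op 6 (push 10): stack=[0,10] mem=[0,0,4,0]
After op 7 (dup): stack=[0,10,10] mem=[0,0,4,0]
After op 8 (/): stack=[0,1] mem=[0,0,4,0]
After op 9 (-): stack=[-1] mem=[0,0,4,0]
After op 10 (STO M3): stack=[empty] mem=[0,0,4,-1]
After op 11 (RCL M1): stack=[0] mem=[0,0,4,-1]
After op 12 (STO M1): stack=[empty] mem=[0,0,4,-1]
After op 13 (push 16): stack=[16] mem=[0,0,4,-1]
After op 14 (push 17): stack=[16,17] mem=[0,0,4,-1]
After op 15 (*): stack=[272] mem=[0,0,4,-1]

Answer: 272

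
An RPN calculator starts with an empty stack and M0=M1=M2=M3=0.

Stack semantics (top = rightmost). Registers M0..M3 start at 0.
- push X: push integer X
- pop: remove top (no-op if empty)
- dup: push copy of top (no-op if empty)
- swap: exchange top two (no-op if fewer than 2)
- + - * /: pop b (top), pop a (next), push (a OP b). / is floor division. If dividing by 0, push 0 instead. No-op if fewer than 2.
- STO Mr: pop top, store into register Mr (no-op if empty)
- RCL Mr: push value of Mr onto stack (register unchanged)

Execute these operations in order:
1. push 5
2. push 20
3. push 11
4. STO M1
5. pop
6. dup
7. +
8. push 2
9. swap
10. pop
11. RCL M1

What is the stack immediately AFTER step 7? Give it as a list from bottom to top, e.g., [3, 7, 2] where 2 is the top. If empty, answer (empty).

After op 1 (push 5): stack=[5] mem=[0,0,0,0]
After op 2 (push 20): stack=[5,20] mem=[0,0,0,0]
After op 3 (push 11): stack=[5,20,11] mem=[0,0,0,0]
After op 4 (STO M1): stack=[5,20] mem=[0,11,0,0]
After op 5 (pop): stack=[5] mem=[0,11,0,0]
After op 6 (dup): stack=[5,5] mem=[0,11,0,0]
After op 7 (+): stack=[10] mem=[0,11,0,0]

[10]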